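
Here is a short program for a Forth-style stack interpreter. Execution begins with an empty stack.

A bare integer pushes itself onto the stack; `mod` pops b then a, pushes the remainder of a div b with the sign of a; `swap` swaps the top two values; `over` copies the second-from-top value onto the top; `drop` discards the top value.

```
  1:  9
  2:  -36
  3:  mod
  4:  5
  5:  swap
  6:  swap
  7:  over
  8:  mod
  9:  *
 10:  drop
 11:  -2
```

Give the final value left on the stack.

9    : [9]
-36  : [9, -36]
mod  : [9]
5    : [9, 5]
swap : [5, 9]
swap : [9, 5]
over : [9, 5, 9]
mod  : [9, 5]
*    : [45]
drop : []
-2   : [-2]

-2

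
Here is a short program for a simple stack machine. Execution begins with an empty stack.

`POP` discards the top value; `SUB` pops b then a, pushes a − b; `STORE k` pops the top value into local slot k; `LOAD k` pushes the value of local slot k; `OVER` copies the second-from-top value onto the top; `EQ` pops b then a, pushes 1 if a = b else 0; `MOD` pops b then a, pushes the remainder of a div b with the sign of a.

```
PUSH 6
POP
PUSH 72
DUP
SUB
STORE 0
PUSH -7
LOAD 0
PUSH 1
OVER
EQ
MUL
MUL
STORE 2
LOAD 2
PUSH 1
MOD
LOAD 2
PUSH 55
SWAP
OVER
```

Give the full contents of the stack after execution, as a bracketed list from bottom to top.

PUSH 6  -> [6]
POP     -> []
PUSH 72 -> [72]
DUP     -> [72, 72]
SUB     -> [0]
STORE 0 -> []
PUSH -7 -> [-7]
LOAD 0  -> [-7, 0]
PUSH 1  -> [-7, 0, 1]
OVER    -> [-7, 0, 1, 0]
EQ      -> [-7, 0, 0]
MUL     -> [-7, 0]
MUL     -> [0]
STORE 2 -> []
LOAD 2  -> [0]
PUSH 1  -> [0, 1]
MOD     -> [0]
LOAD 2  -> [0, 0]
PUSH 55 -> [0, 0, 55]
SWAP    -> [0, 55, 0]
OVER    -> [0, 55, 0, 55]

[0, 55, 0, 55]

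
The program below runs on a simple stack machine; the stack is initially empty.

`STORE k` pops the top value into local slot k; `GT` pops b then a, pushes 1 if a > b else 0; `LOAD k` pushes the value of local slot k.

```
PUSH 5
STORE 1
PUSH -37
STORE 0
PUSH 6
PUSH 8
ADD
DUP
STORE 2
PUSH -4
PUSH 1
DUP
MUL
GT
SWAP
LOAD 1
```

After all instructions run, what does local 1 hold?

PUSH 5    [5]
STORE 1   []
PUSH -37  [-37]
STORE 0   []
PUSH 6    [6]
PUSH 8    [6, 8]
ADD       [14]
DUP       [14, 14]
STORE 2   [14]
PUSH -4   [14, -4]
PUSH 1    [14, -4, 1]
DUP       [14, -4, 1, 1]
MUL       [14, -4, 1]
GT        [14, 0]
SWAP      [0, 14]
LOAD 1    [0, 14, 5]

5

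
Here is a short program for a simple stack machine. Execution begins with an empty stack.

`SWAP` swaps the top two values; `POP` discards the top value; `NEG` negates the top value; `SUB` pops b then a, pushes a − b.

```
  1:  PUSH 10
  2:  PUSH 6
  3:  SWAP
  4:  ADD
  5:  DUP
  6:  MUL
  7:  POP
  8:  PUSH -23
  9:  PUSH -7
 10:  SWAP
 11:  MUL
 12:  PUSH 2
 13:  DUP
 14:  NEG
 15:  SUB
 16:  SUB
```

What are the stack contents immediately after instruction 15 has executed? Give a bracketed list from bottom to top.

[161, 4]

PUSH 10  → [10]
PUSH 6   → [10, 6]
SWAP     → [6, 10]
ADD      → [16]
DUP      → [16, 16]
MUL      → [256]
POP      → []
PUSH -23 → [-23]
PUSH -7  → [-23, -7]
SWAP     → [-7, -23]
MUL      → [161]
PUSH 2   → [161, 2]
DUP      → [161, 2, 2]
NEG      → [161, 2, -2]
SUB      → [161, 4]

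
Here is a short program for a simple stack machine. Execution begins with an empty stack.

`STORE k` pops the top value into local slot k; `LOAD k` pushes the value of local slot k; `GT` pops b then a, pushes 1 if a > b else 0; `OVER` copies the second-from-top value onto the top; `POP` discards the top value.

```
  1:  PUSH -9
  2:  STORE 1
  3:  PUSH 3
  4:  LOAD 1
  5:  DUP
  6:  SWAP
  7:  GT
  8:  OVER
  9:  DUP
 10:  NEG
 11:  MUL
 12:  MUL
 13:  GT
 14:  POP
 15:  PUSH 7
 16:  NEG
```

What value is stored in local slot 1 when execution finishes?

-9

PUSH -9  [-9]
STORE 1  []
PUSH 3   [3]
LOAD 1   [3, -9]
DUP      [3, -9, -9]
SWAP     [3, -9, -9]
GT       [3, 0]
OVER     [3, 0, 3]
DUP      [3, 0, 3, 3]
NEG      [3, 0, 3, -3]
MUL      [3, 0, -9]
MUL      [3, 0]
GT       [1]
POP      []
PUSH 7   [7]
NEG      [-7]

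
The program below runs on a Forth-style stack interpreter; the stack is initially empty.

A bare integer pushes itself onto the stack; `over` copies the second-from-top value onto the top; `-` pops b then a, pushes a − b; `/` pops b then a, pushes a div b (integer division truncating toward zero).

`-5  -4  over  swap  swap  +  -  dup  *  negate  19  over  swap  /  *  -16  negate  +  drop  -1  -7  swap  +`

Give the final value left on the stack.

-8

-5     → -5
-4     → -5 -4
over   → -5 -4 -5
swap   → -5 -5 -4
swap   → -5 -4 -5
+      → -5 -9
-      → 4
dup    → 4 4
*      → 16
negate → -16
19     → -16 19
over   → -16 19 -16
swap   → -16 -16 19
/      → -16 0
*      → 0
-16    → 0 -16
negate → 0 16
+      → 16
drop   → (empty)
-1     → -1
-7     → -1 -7
swap   → -7 -1
+      → -8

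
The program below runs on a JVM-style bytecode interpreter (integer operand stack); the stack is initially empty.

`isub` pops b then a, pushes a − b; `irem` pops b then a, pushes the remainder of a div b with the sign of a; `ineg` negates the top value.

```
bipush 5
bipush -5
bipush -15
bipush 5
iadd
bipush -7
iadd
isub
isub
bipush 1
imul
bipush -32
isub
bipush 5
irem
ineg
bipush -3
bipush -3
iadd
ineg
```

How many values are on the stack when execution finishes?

2

bipush 5    5
bipush -5   5 -5
bipush -15  5 -5 -15
bipush 5    5 -5 -15 5
iadd        5 -5 -10
bipush -7   5 -5 -10 -7
iadd        5 -5 -17
isub        5 12
isub        -7
bipush 1    -7 1
imul        -7
bipush -32  -7 -32
isub        25
bipush 5    25 5
irem        0
ineg        0
bipush -3   0 -3
bipush -3   0 -3 -3
iadd        0 -6
ineg        0 6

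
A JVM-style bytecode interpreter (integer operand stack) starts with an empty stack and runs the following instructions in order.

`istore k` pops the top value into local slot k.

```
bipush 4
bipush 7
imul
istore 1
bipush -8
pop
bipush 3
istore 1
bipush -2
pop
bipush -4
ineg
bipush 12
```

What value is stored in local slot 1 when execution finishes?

bipush 4  → 4
bipush 7  → 4 7
imul      → 28
istore 1  → (empty)
bipush -8 → -8
pop       → (empty)
bipush 3  → 3
istore 1  → (empty)
bipush -2 → -2
pop       → (empty)
bipush -4 → -4
ineg      → 4
bipush 12 → 4 12

3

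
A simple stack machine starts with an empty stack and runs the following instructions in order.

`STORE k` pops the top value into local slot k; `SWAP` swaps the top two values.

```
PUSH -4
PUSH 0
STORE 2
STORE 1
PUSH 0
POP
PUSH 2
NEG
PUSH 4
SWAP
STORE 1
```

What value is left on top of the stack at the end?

PUSH -4  -4
PUSH 0   -4 0
STORE 2  -4
STORE 1  (empty)
PUSH 0   0
POP      (empty)
PUSH 2   2
NEG      -2
PUSH 4   -2 4
SWAP     4 -2
STORE 1  4

4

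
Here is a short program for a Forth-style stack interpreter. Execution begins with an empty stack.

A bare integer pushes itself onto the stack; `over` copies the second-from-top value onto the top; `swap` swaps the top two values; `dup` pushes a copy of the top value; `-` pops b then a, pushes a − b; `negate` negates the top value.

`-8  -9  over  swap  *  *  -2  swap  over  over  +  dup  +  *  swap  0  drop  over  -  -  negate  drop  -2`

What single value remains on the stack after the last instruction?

-8      -8
-9      -8 -9
over    -8 -9 -8
swap    -8 -8 -9
*       -8 72
*       -576
-2      -576 -2
swap    -2 -576
over    -2 -576 -2
over    -2 -576 -2 -576
+       -2 -576 -578
dup     -2 -576 -578 -578
+       -2 -576 -1156
*       -2 665856
swap    665856 -2
0       665856 -2 0
drop    665856 -2
over    665856 -2 665856
-       665856 -665858
-       1331714
negate  -1331714
drop    (empty)
-2      -2

-2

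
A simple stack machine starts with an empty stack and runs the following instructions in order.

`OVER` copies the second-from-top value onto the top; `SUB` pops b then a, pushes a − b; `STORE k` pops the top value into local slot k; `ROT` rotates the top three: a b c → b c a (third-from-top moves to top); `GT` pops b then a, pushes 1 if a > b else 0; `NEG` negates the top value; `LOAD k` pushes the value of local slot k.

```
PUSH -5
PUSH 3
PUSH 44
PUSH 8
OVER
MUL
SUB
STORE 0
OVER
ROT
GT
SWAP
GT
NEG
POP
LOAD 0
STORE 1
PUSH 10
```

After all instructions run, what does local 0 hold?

PUSH -5 : [-5]
PUSH 3  : [-5, 3]
PUSH 44 : [-5, 3, 44]
PUSH 8  : [-5, 3, 44, 8]
OVER    : [-5, 3, 44, 8, 44]
MUL     : [-5, 3, 44, 352]
SUB     : [-5, 3, -308]
STORE 0 : [-5, 3]
OVER    : [-5, 3, -5]
ROT     : [3, -5, -5]
GT      : [3, 0]
SWAP    : [0, 3]
GT      : [0]
NEG     : [0]
POP     : []
LOAD 0  : [-308]
STORE 1 : []
PUSH 10 : [10]

-308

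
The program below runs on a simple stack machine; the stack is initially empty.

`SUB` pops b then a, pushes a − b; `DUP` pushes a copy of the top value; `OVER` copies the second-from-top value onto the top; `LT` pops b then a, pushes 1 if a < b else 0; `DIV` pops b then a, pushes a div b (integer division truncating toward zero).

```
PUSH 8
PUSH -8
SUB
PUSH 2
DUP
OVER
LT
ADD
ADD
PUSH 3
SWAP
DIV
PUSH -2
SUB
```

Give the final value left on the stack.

2

PUSH 8  : [8]
PUSH -8 : [8, -8]
SUB     : [16]
PUSH 2  : [16, 2]
DUP     : [16, 2, 2]
OVER    : [16, 2, 2, 2]
LT      : [16, 2, 0]
ADD     : [16, 2]
ADD     : [18]
PUSH 3  : [18, 3]
SWAP    : [3, 18]
DIV     : [0]
PUSH -2 : [0, -2]
SUB     : [2]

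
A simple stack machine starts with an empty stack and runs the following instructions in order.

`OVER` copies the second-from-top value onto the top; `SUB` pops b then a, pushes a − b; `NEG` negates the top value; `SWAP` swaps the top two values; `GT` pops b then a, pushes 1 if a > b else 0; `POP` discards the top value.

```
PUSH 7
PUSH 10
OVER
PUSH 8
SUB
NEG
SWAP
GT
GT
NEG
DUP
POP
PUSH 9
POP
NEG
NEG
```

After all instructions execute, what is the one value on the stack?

-1

PUSH 7  : [7]
PUSH 10 : [7, 10]
OVER    : [7, 10, 7]
PUSH 8  : [7, 10, 7, 8]
SUB     : [7, 10, -1]
NEG     : [7, 10, 1]
SWAP    : [7, 1, 10]
GT      : [7, 0]
GT      : [1]
NEG     : [-1]
DUP     : [-1, -1]
POP     : [-1]
PUSH 9  : [-1, 9]
POP     : [-1]
NEG     : [1]
NEG     : [-1]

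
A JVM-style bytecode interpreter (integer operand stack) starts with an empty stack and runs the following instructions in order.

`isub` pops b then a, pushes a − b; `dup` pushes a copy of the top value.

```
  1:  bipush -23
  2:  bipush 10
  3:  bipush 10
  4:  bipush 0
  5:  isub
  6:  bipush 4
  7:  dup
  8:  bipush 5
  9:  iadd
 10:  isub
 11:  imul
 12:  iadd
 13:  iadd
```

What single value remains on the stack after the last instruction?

-63

bipush -23 -> -23
bipush 10  -> -23 10
bipush 10  -> -23 10 10
bipush 0   -> -23 10 10 0
isub       -> -23 10 10
bipush 4   -> -23 10 10 4
dup        -> -23 10 10 4 4
bipush 5   -> -23 10 10 4 4 5
iadd       -> -23 10 10 4 9
isub       -> -23 10 10 -5
imul       -> -23 10 -50
iadd       -> -23 -40
iadd       -> -63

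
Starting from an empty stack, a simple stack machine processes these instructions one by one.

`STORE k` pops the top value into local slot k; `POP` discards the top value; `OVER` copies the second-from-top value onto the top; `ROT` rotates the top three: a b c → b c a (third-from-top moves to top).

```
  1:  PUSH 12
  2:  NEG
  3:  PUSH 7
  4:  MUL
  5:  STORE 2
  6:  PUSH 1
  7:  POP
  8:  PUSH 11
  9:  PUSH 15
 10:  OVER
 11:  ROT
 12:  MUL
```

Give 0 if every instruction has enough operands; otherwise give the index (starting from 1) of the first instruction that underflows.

0

PUSH 12 → 12
NEG     → -12
PUSH 7  → -12 7
MUL     → -84
STORE 2 → (empty)
PUSH 1  → 1
POP     → (empty)
PUSH 11 → 11
PUSH 15 → 11 15
OVER    → 11 15 11
ROT     → 15 11 11
MUL     → 15 121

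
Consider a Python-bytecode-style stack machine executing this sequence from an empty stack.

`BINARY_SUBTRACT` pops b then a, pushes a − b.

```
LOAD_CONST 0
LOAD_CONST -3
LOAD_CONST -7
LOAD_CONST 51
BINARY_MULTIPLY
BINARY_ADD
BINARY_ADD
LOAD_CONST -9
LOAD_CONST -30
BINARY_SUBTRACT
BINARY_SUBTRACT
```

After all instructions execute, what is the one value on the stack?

LOAD_CONST 0     0
LOAD_CONST -3    0 -3
LOAD_CONST -7    0 -3 -7
LOAD_CONST 51    0 -3 -7 51
BINARY_MULTIPLY  0 -3 -357
BINARY_ADD       0 -360
BINARY_ADD       -360
LOAD_CONST -9    -360 -9
LOAD_CONST -30   -360 -9 -30
BINARY_SUBTRACT  -360 21
BINARY_SUBTRACT  -381

-381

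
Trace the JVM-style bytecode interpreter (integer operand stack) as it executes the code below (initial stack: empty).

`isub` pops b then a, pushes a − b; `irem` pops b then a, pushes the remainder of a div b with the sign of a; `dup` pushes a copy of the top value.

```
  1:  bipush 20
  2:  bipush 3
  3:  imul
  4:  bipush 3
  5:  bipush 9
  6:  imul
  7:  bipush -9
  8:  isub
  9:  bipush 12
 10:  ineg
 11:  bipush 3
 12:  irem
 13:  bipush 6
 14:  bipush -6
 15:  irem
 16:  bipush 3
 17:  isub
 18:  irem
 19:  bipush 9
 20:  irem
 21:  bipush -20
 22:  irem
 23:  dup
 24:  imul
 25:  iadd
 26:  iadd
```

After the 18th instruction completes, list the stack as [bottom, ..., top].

bipush 20 -> [20]
bipush 3  -> [20, 3]
imul      -> [60]
bipush 3  -> [60, 3]
bipush 9  -> [60, 3, 9]
imul      -> [60, 27]
bipush -9 -> [60, 27, -9]
isub      -> [60, 36]
bipush 12 -> [60, 36, 12]
ineg      -> [60, 36, -12]
bipush 3  -> [60, 36, -12, 3]
irem      -> [60, 36, 0]
bipush 6  -> [60, 36, 0, 6]
bipush -6 -> [60, 36, 0, 6, -6]
irem      -> [60, 36, 0, 0]
bipush 3  -> [60, 36, 0, 0, 3]
isub      -> [60, 36, 0, -3]
irem      -> [60, 36, 0]

[60, 36, 0]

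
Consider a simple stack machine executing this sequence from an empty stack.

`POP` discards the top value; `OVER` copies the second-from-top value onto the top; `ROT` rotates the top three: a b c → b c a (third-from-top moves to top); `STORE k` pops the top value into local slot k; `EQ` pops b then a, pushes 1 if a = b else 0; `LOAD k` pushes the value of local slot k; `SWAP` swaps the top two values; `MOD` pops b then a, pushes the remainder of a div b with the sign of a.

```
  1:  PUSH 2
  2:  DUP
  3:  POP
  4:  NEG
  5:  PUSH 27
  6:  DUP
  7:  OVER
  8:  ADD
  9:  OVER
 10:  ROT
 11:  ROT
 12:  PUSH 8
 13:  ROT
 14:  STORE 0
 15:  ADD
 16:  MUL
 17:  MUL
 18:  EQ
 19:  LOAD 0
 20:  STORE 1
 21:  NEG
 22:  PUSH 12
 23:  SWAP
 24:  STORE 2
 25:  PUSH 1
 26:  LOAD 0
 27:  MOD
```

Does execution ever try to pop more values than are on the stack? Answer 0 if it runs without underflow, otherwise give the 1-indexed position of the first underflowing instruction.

PUSH 2  → 2
DUP     → 2 2
POP     → 2
NEG     → -2
PUSH 27 → -2 27
DUP     → -2 27 27
OVER    → -2 27 27 27
ADD     → -2 27 54
OVER    → -2 27 54 27
ROT     → -2 54 27 27
ROT     → -2 27 27 54
PUSH 8  → -2 27 27 54 8
ROT     → -2 27 54 8 27
STORE 0 → -2 27 54 8
ADD     → -2 27 62
MUL     → -2 1674
MUL     → -3348
EQ  — needs 2 operands, stack has 1 → underflow

18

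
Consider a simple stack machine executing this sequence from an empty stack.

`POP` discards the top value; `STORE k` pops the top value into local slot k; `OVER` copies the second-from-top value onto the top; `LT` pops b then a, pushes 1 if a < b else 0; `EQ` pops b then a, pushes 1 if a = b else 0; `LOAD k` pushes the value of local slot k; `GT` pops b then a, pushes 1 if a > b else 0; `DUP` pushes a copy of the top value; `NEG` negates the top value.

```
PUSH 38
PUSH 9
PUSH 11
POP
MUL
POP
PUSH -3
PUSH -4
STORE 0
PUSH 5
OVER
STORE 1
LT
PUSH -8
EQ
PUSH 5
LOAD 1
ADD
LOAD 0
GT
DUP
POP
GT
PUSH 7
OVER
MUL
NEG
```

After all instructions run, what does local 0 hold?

-4

PUSH 38 → [38]
PUSH 9  → [38, 9]
PUSH 11 → [38, 9, 11]
POP     → [38, 9]
MUL     → [342]
POP     → []
PUSH -3 → [-3]
PUSH -4 → [-3, -4]
STORE 0 → [-3]
PUSH 5  → [-3, 5]
OVER    → [-3, 5, -3]
STORE 1 → [-3, 5]
LT      → [1]
PUSH -8 → [1, -8]
EQ      → [0]
PUSH 5  → [0, 5]
LOAD 1  → [0, 5, -3]
ADD     → [0, 2]
LOAD 0  → [0, 2, -4]
GT      → [0, 1]
DUP     → [0, 1, 1]
POP     → [0, 1]
GT      → [0]
PUSH 7  → [0, 7]
OVER    → [0, 7, 0]
MUL     → [0, 0]
NEG     → [0, 0]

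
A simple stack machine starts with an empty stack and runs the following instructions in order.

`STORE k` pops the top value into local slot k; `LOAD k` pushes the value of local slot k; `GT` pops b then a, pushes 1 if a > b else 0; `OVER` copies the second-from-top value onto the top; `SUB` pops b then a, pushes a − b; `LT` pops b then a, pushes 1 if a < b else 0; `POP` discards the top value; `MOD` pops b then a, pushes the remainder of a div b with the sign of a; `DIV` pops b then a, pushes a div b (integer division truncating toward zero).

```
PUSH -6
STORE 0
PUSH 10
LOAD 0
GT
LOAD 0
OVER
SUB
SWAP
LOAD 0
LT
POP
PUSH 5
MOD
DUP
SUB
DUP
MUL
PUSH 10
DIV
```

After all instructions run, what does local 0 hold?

-6

PUSH -6  -6
STORE 0  (empty)
PUSH 10  10
LOAD 0   10 -6
GT       1
LOAD 0   1 -6
OVER     1 -6 1
SUB      1 -7
SWAP     -7 1
LOAD 0   -7 1 -6
LT       -7 0
POP      -7
PUSH 5   -7 5
MOD      -2
DUP      -2 -2
SUB      0
DUP      0 0
MUL      0
PUSH 10  0 10
DIV      0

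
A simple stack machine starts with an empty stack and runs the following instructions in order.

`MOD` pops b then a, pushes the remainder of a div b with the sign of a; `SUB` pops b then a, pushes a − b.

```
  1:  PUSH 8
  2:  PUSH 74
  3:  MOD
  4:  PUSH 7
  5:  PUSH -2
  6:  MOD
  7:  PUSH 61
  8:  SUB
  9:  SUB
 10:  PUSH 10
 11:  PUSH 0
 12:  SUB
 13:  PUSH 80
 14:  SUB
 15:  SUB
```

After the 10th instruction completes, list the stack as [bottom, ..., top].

[68, 10]

PUSH 8  → 8
PUSH 74 → 8 74
MOD     → 8
PUSH 7  → 8 7
PUSH -2 → 8 7 -2
MOD     → 8 1
PUSH 61 → 8 1 61
SUB     → 8 -60
SUB     → 68
PUSH 10 → 68 10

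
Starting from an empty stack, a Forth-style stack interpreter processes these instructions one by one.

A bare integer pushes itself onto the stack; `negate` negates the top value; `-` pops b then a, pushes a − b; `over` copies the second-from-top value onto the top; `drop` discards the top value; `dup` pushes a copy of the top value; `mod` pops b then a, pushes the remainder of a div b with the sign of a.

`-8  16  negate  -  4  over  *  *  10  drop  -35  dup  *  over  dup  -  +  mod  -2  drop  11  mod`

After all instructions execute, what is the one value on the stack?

3

-8     : [-8]
16     : [-8, 16]
negate : [-8, -16]
-      : [8]
4      : [8, 4]
over   : [8, 4, 8]
*      : [8, 32]
*      : [256]
10     : [256, 10]
drop   : [256]
-35    : [256, -35]
dup    : [256, -35, -35]
*      : [256, 1225]
over   : [256, 1225, 256]
dup    : [256, 1225, 256, 256]
-      : [256, 1225, 0]
+      : [256, 1225]
mod    : [256]
-2     : [256, -2]
drop   : [256]
11     : [256, 11]
mod    : [3]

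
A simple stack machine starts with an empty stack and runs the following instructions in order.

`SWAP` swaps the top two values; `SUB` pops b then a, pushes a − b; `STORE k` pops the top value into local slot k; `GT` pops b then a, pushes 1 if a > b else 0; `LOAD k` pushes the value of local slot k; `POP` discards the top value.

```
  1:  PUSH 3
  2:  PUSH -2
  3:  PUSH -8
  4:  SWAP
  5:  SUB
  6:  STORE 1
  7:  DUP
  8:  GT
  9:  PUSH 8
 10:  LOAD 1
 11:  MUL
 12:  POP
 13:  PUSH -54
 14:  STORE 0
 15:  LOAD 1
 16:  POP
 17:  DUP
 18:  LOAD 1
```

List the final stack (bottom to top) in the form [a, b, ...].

PUSH 3   -> 3
PUSH -2  -> 3 -2
PUSH -8  -> 3 -2 -8
SWAP     -> 3 -8 -2
SUB      -> 3 -6
STORE 1  -> 3
DUP      -> 3 3
GT       -> 0
PUSH 8   -> 0 8
LOAD 1   -> 0 8 -6
MUL      -> 0 -48
POP      -> 0
PUSH -54 -> 0 -54
STORE 0  -> 0
LOAD 1   -> 0 -6
POP      -> 0
DUP      -> 0 0
LOAD 1   -> 0 0 -6

[0, 0, -6]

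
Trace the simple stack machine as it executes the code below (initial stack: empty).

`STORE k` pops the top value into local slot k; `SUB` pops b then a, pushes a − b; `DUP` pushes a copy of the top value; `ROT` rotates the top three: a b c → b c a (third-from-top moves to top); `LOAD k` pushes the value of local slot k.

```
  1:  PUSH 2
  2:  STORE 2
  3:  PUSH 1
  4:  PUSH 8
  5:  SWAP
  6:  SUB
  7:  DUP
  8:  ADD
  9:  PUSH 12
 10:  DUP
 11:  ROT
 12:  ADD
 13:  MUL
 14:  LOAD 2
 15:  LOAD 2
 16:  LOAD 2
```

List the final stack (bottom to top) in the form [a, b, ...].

PUSH 2  : [2]
STORE 2 : []
PUSH 1  : [1]
PUSH 8  : [1, 8]
SWAP    : [8, 1]
SUB     : [7]
DUP     : [7, 7]
ADD     : [14]
PUSH 12 : [14, 12]
DUP     : [14, 12, 12]
ROT     : [12, 12, 14]
ADD     : [12, 26]
MUL     : [312]
LOAD 2  : [312, 2]
LOAD 2  : [312, 2, 2]
LOAD 2  : [312, 2, 2, 2]

[312, 2, 2, 2]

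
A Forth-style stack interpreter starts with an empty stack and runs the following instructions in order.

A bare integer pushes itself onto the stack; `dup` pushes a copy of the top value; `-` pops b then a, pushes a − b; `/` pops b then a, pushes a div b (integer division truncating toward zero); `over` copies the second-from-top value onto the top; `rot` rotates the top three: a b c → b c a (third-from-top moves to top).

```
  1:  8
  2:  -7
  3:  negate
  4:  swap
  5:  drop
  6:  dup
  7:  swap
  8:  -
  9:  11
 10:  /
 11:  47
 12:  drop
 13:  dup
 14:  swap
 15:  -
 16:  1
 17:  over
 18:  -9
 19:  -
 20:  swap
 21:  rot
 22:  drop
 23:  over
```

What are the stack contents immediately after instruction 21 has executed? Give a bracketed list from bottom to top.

8      : 8
-7     : 8 -7
negate : 8 7
swap   : 7 8
drop   : 7
dup    : 7 7
swap   : 7 7
-      : 0
11     : 0 11
/      : 0
47     : 0 47
drop   : 0
dup    : 0 0
swap   : 0 0
-      : 0
1      : 0 1
over   : 0 1 0
-9     : 0 1 0 -9
-      : 0 1 9
swap   : 0 9 1
rot    : 9 1 0

[9, 1, 0]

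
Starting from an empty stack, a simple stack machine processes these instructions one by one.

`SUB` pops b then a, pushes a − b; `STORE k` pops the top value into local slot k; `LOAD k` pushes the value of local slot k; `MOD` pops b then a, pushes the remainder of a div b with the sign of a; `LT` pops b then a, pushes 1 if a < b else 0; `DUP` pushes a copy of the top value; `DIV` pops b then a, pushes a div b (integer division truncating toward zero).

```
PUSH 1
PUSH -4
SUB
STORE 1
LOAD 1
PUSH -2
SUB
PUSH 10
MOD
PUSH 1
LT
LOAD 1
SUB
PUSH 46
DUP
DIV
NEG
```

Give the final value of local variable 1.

PUSH 1   [1]
PUSH -4  [1, -4]
SUB      [5]
STORE 1  []
LOAD 1   [5]
PUSH -2  [5, -2]
SUB      [7]
PUSH 10  [7, 10]
MOD      [7]
PUSH 1   [7, 1]
LT       [0]
LOAD 1   [0, 5]
SUB      [-5]
PUSH 46  [-5, 46]
DUP      [-5, 46, 46]
DIV      [-5, 1]
NEG      [-5, -1]

5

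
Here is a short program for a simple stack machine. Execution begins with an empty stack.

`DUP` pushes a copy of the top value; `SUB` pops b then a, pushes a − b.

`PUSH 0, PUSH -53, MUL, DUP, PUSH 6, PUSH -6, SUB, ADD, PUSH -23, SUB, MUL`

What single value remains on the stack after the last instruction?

PUSH 0   → [0]
PUSH -53 → [0, -53]
MUL      → [0]
DUP      → [0, 0]
PUSH 6   → [0, 0, 6]
PUSH -6  → [0, 0, 6, -6]
SUB      → [0, 0, 12]
ADD      → [0, 12]
PUSH -23 → [0, 12, -23]
SUB      → [0, 35]
MUL      → [0]

0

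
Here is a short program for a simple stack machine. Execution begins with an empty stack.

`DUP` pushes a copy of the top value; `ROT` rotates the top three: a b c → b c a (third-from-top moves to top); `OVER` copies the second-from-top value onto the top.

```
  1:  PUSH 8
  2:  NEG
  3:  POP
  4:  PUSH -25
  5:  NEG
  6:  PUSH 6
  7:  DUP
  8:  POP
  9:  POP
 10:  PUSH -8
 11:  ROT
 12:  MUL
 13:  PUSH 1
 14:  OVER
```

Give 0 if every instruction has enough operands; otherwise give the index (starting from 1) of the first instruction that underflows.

11

PUSH 8   -> 8
NEG      -> -8
POP      -> (empty)
PUSH -25 -> -25
NEG      -> 25
PUSH 6   -> 25 6
DUP      -> 25 6 6
POP      -> 25 6
POP      -> 25
PUSH -8  -> 25 -8
ROT  — needs 3 operands, stack has 2 → underflow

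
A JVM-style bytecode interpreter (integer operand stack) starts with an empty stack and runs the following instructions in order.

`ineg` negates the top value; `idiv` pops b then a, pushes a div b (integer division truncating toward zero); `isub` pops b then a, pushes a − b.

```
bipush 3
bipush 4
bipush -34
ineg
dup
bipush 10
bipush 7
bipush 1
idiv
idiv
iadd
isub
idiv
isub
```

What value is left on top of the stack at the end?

7

bipush 3   -> [3]
bipush 4   -> [3, 4]
bipush -34 -> [3, 4, -34]
ineg       -> [3, 4, 34]
dup        -> [3, 4, 34, 34]
bipush 10  -> [3, 4, 34, 34, 10]
bipush 7   -> [3, 4, 34, 34, 10, 7]
bipush 1   -> [3, 4, 34, 34, 10, 7, 1]
idiv       -> [3, 4, 34, 34, 10, 7]
idiv       -> [3, 4, 34, 34, 1]
iadd       -> [3, 4, 34, 35]
isub       -> [3, 4, -1]
idiv       -> [3, -4]
isub       -> [7]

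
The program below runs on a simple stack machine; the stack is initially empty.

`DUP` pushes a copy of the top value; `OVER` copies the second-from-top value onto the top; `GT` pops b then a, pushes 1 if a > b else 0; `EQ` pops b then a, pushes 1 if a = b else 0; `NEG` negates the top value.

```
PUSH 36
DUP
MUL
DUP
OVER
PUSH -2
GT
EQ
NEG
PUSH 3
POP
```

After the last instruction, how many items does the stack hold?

PUSH 36  36
DUP      36 36
MUL      1296
DUP      1296 1296
OVER     1296 1296 1296
PUSH -2  1296 1296 1296 -2
GT       1296 1296 1
EQ       1296 0
NEG      1296 0
PUSH 3   1296 0 3
POP      1296 0

2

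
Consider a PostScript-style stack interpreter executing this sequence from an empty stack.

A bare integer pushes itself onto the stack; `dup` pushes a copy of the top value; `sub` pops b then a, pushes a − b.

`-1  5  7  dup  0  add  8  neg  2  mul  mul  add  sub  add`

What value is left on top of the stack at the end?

-1  -> [-1]
5   -> [-1, 5]
7   -> [-1, 5, 7]
dup -> [-1, 5, 7, 7]
0   -> [-1, 5, 7, 7, 0]
add -> [-1, 5, 7, 7]
8   -> [-1, 5, 7, 7, 8]
neg -> [-1, 5, 7, 7, -8]
2   -> [-1, 5, 7, 7, -8, 2]
mul -> [-1, 5, 7, 7, -16]
mul -> [-1, 5, 7, -112]
add -> [-1, 5, -105]
sub -> [-1, 110]
add -> [109]

109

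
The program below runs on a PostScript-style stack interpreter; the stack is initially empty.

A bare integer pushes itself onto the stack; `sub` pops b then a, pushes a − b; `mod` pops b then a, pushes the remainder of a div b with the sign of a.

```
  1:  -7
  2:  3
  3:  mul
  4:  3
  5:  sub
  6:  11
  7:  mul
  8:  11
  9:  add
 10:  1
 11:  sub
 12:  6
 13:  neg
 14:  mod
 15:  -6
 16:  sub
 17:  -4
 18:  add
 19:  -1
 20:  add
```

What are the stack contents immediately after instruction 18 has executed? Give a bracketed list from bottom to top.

[0]

-7  → [-7]
3   → [-7, 3]
mul → [-21]
3   → [-21, 3]
sub → [-24]
11  → [-24, 11]
mul → [-264]
11  → [-264, 11]
add → [-253]
1   → [-253, 1]
sub → [-254]
6   → [-254, 6]
neg → [-254, -6]
mod → [-2]
-6  → [-2, -6]
sub → [4]
-4  → [4, -4]
add → [0]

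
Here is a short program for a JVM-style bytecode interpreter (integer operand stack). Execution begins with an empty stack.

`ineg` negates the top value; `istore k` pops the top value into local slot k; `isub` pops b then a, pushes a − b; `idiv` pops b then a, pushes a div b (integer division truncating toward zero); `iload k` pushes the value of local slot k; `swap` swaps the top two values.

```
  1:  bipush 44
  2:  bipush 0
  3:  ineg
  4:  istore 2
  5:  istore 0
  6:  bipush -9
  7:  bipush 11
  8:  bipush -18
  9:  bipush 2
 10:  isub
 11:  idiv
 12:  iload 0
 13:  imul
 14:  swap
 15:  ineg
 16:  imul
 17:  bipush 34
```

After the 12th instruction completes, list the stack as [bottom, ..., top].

bipush 44  -> 44
bipush 0   -> 44 0
ineg       -> 44 0
istore 2   -> 44
istore 0   -> (empty)
bipush -9  -> -9
bipush 11  -> -9 11
bipush -18 -> -9 11 -18
bipush 2   -> -9 11 -18 2
isub       -> -9 11 -20
idiv       -> -9 0
iload 0    -> -9 0 44

[-9, 0, 44]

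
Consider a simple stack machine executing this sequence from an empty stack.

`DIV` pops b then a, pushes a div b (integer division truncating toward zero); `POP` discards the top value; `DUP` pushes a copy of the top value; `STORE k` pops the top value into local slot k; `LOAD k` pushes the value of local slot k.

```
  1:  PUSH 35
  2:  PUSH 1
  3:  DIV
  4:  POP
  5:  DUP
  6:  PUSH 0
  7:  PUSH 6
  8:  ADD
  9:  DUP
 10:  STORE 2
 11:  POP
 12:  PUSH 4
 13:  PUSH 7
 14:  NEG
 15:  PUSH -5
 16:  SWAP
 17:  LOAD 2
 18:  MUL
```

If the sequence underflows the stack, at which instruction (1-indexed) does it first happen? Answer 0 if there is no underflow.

PUSH 35 → 35
PUSH 1  → 35 1
DIV     → 35
POP     → (empty)
DUP  — needs 1 operand, stack has 0 → underflow

5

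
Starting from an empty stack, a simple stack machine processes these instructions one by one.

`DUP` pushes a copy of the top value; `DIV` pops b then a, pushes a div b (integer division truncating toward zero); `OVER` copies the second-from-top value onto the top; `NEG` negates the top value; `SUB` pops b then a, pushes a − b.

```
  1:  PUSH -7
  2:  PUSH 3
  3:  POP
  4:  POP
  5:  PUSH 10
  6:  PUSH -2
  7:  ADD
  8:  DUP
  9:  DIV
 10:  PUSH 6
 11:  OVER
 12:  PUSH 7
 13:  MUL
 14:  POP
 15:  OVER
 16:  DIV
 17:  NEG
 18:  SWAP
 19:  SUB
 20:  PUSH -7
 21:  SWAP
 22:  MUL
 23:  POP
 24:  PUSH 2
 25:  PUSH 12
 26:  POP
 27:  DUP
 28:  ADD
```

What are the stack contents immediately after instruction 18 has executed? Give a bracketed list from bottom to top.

PUSH -7 : -7
PUSH 3  : -7 3
POP     : -7
POP     : (empty)
PUSH 10 : 10
PUSH -2 : 10 -2
ADD     : 8
DUP     : 8 8
DIV     : 1
PUSH 6  : 1 6
OVER    : 1 6 1
PUSH 7  : 1 6 1 7
MUL     : 1 6 7
POP     : 1 6
OVER    : 1 6 1
DIV     : 1 6
NEG     : 1 -6
SWAP    : -6 1

[-6, 1]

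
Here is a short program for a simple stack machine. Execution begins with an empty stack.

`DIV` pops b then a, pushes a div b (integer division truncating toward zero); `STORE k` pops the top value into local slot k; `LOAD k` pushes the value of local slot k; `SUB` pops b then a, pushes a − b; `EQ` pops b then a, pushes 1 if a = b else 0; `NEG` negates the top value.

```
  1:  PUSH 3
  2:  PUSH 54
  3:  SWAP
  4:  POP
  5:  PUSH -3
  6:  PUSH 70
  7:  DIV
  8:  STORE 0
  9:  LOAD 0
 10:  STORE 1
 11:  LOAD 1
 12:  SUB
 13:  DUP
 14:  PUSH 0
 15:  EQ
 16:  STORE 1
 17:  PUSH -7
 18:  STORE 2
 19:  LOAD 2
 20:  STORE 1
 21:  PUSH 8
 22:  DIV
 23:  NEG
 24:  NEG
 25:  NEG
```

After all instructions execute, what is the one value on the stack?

PUSH 3  -> [3]
PUSH 54 -> [3, 54]
SWAP    -> [54, 3]
POP     -> [54]
PUSH -3 -> [54, -3]
PUSH 70 -> [54, -3, 70]
DIV     -> [54, 0]
STORE 0 -> [54]
LOAD 0  -> [54, 0]
STORE 1 -> [54]
LOAD 1  -> [54, 0]
SUB     -> [54]
DUP     -> [54, 54]
PUSH 0  -> [54, 54, 0]
EQ      -> [54, 0]
STORE 1 -> [54]
PUSH -7 -> [54, -7]
STORE 2 -> [54]
LOAD 2  -> [54, -7]
STORE 1 -> [54]
PUSH 8  -> [54, 8]
DIV     -> [6]
NEG     -> [-6]
NEG     -> [6]
NEG     -> [-6]

-6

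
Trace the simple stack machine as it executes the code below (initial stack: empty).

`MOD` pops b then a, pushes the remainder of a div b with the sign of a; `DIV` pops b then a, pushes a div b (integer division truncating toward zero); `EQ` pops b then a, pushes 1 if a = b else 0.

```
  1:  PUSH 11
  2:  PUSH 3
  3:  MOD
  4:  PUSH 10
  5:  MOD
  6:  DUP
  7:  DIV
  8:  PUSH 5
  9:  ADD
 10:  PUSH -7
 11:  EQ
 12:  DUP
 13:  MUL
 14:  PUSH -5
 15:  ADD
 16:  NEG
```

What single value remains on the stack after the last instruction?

5

PUSH 11 → [11]
PUSH 3  → [11, 3]
MOD     → [2]
PUSH 10 → [2, 10]
MOD     → [2]
DUP     → [2, 2]
DIV     → [1]
PUSH 5  → [1, 5]
ADD     → [6]
PUSH -7 → [6, -7]
EQ      → [0]
DUP     → [0, 0]
MUL     → [0]
PUSH -5 → [0, -5]
ADD     → [-5]
NEG     → [5]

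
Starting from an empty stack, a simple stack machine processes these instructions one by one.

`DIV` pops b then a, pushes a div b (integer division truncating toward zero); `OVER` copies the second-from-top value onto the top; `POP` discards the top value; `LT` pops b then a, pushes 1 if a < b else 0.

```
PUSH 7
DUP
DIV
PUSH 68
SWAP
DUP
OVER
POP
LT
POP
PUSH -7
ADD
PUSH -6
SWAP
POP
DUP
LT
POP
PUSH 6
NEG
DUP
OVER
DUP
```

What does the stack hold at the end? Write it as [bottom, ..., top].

[-6, -6, -6, -6]

PUSH 7  → 7
DUP     → 7 7
DIV     → 1
PUSH 68 → 1 68
SWAP    → 68 1
DUP     → 68 1 1
OVER    → 68 1 1 1
POP     → 68 1 1
LT      → 68 0
POP     → 68
PUSH -7 → 68 -7
ADD     → 61
PUSH -6 → 61 -6
SWAP    → -6 61
POP     → -6
DUP     → -6 -6
LT      → 0
POP     → (empty)
PUSH 6  → 6
NEG     → -6
DUP     → -6 -6
OVER    → -6 -6 -6
DUP     → -6 -6 -6 -6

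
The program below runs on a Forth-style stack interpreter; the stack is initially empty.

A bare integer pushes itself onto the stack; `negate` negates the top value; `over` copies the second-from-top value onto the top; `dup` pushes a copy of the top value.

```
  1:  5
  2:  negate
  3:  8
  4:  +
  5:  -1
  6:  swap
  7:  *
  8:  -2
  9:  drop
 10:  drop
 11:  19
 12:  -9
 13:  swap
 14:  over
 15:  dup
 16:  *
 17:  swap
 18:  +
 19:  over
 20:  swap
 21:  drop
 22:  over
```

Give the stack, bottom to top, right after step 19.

5      -> [5]
negate -> [-5]
8      -> [-5, 8]
+      -> [3]
-1     -> [3, -1]
swap   -> [-1, 3]
*      -> [-3]
-2     -> [-3, -2]
drop   -> [-3]
drop   -> []
19     -> [19]
-9     -> [19, -9]
swap   -> [-9, 19]
over   -> [-9, 19, -9]
dup    -> [-9, 19, -9, -9]
*      -> [-9, 19, 81]
swap   -> [-9, 81, 19]
+      -> [-9, 100]
over   -> [-9, 100, -9]

[-9, 100, -9]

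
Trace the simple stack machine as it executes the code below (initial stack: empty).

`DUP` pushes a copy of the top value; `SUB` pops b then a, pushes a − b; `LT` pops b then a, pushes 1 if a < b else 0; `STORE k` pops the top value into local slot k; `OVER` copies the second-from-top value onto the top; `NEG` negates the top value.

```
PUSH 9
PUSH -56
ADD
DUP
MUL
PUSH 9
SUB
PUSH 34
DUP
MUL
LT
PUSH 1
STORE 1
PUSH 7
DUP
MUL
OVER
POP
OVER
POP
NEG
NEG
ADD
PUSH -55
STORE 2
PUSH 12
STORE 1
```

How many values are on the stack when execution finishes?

1

PUSH 9   → [9]
PUSH -56 → [9, -56]
ADD      → [-47]
DUP      → [-47, -47]
MUL      → [2209]
PUSH 9   → [2209, 9]
SUB      → [2200]
PUSH 34  → [2200, 34]
DUP      → [2200, 34, 34]
MUL      → [2200, 1156]
LT       → [0]
PUSH 1   → [0, 1]
STORE 1  → [0]
PUSH 7   → [0, 7]
DUP      → [0, 7, 7]
MUL      → [0, 49]
OVER     → [0, 49, 0]
POP      → [0, 49]
OVER     → [0, 49, 0]
POP      → [0, 49]
NEG      → [0, -49]
NEG      → [0, 49]
ADD      → [49]
PUSH -55 → [49, -55]
STORE 2  → [49]
PUSH 12  → [49, 12]
STORE 1  → [49]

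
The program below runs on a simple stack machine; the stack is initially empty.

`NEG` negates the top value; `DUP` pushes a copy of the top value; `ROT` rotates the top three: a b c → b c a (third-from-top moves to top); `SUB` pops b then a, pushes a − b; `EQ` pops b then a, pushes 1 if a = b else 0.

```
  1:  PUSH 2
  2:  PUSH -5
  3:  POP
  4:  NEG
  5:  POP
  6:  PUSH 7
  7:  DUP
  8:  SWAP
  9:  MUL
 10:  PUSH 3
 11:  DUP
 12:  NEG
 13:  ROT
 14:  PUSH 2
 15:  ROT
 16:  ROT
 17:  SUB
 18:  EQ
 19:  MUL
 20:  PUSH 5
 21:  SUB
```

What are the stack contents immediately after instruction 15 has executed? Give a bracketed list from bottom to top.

[3, 49, 2, -3]

PUSH 2  → 2
PUSH -5 → 2 -5
POP     → 2
NEG     → -2
POP     → (empty)
PUSH 7  → 7
DUP     → 7 7
SWAP    → 7 7
MUL     → 49
PUSH 3  → 49 3
DUP     → 49 3 3
NEG     → 49 3 -3
ROT     → 3 -3 49
PUSH 2  → 3 -3 49 2
ROT     → 3 49 2 -3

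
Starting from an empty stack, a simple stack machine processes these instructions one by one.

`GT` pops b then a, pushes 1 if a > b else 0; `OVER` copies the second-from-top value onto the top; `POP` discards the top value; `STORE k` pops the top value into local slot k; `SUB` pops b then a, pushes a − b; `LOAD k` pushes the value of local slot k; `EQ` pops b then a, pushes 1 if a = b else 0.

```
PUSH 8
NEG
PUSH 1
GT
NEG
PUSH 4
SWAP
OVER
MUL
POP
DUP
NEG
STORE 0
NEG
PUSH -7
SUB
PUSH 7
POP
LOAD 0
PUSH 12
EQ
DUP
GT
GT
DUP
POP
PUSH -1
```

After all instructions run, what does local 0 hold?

PUSH 8  -> [8]
NEG     -> [-8]
PUSH 1  -> [-8, 1]
GT      -> [0]
NEG     -> [0]
PUSH 4  -> [0, 4]
SWAP    -> [4, 0]
OVER    -> [4, 0, 4]
MUL     -> [4, 0]
POP     -> [4]
DUP     -> [4, 4]
NEG     -> [4, -4]
STORE 0 -> [4]
NEG     -> [-4]
PUSH -7 -> [-4, -7]
SUB     -> [3]
PUSH 7  -> [3, 7]
POP     -> [3]
LOAD 0  -> [3, -4]
PUSH 12 -> [3, -4, 12]
EQ      -> [3, 0]
DUP     -> [3, 0, 0]
GT      -> [3, 0]
GT      -> [1]
DUP     -> [1, 1]
POP     -> [1]
PUSH -1 -> [1, -1]

-4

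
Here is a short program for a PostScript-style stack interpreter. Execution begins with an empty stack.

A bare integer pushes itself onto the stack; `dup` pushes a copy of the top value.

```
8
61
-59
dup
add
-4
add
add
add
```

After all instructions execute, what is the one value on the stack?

-53

8   → 8
61  → 8 61
-59 → 8 61 -59
dup → 8 61 -59 -59
add → 8 61 -118
-4  → 8 61 -118 -4
add → 8 61 -122
add → 8 -61
add → -53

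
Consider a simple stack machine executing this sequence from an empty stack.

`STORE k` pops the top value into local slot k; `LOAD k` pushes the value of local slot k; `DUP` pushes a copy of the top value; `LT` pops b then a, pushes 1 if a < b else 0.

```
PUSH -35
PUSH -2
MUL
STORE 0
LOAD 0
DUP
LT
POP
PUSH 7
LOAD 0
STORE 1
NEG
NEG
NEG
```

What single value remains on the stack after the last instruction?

PUSH -35  [-35]
PUSH -2   [-35, -2]
MUL       [70]
STORE 0   []
LOAD 0    [70]
DUP       [70, 70]
LT        [0]
POP       []
PUSH 7    [7]
LOAD 0    [7, 70]
STORE 1   [7]
NEG       [-7]
NEG       [7]
NEG       [-7]

-7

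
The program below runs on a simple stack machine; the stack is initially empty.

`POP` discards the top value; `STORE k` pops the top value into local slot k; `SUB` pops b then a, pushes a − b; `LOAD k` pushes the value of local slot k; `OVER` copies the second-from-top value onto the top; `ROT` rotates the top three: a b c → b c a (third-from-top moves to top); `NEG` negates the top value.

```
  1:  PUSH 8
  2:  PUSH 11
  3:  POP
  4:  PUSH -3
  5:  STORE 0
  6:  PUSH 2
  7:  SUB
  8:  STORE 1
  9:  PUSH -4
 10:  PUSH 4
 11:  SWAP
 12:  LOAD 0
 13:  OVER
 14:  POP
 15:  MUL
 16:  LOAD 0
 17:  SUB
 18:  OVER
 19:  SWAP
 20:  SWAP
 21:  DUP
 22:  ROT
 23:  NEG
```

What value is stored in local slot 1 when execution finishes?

PUSH 8  : [8]
PUSH 11 : [8, 11]
POP     : [8]
PUSH -3 : [8, -3]
STORE 0 : [8]
PUSH 2  : [8, 2]
SUB     : [6]
STORE 1 : []
PUSH -4 : [-4]
PUSH 4  : [-4, 4]
SWAP    : [4, -4]
LOAD 0  : [4, -4, -3]
OVER    : [4, -4, -3, -4]
POP     : [4, -4, -3]
MUL     : [4, 12]
LOAD 0  : [4, 12, -3]
SUB     : [4, 15]
OVER    : [4, 15, 4]
SWAP    : [4, 4, 15]
SWAP    : [4, 15, 4]
DUP     : [4, 15, 4, 4]
ROT     : [4, 4, 4, 15]
NEG     : [4, 4, 4, -15]

6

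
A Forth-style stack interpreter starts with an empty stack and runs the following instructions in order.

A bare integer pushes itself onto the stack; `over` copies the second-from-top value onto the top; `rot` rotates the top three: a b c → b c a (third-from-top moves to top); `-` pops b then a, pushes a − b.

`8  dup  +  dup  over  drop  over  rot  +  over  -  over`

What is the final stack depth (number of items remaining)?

8    : 8
dup  : 8 8
+    : 16
dup  : 16 16
over : 16 16 16
drop : 16 16
over : 16 16 16
rot  : 16 16 16
+    : 16 32
over : 16 32 16
-    : 16 16
over : 16 16 16

3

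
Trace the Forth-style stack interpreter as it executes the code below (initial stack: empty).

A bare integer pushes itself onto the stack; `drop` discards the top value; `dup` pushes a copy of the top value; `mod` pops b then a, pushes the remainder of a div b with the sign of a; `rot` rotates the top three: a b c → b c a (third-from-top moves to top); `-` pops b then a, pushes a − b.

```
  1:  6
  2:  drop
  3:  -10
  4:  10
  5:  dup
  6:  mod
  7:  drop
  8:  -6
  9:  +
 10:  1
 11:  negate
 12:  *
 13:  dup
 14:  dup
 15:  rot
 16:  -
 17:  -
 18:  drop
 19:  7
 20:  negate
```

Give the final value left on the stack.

-7

6      -> [6]
drop   -> []
-10    -> [-10]
10     -> [-10, 10]
dup    -> [-10, 10, 10]
mod    -> [-10, 0]
drop   -> [-10]
-6     -> [-10, -6]
+      -> [-16]
1      -> [-16, 1]
negate -> [-16, -1]
*      -> [16]
dup    -> [16, 16]
dup    -> [16, 16, 16]
rot    -> [16, 16, 16]
-      -> [16, 0]
-      -> [16]
drop   -> []
7      -> [7]
negate -> [-7]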